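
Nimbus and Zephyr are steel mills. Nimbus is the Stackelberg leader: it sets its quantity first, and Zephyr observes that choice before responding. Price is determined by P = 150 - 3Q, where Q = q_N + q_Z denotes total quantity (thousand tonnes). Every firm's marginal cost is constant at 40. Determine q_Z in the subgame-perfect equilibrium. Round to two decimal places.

9.17

Solve by backward induction. Given q_N, the follower Zephyr maximises π_Z = (150 - 3q_N - 3q_Z)q_Z - 40q_Z.
Setting the follower's marginal profit to zero, 110 - 3q_N - 6q_Z = 0, i.e. q_Z = (110 - 3q_N)/6.
Nimbus substitutes q_Z(q_N) into its own profit: π_N = q_N(150 - 3q_N - (110 - 3q_N)/2) - 40q_N = (95 - (3/2)q_N)q_N - 40q_N.
Leader FOC: 55 - 3q_N = 0, so q_N = 55/3.
Then q_Z = (110 - 3·(55/3))/6 = 55/6.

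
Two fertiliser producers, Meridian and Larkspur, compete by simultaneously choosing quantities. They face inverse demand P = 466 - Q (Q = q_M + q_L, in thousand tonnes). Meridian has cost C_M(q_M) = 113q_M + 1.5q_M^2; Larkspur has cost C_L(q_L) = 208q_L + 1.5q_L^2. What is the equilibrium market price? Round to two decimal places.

Meridian's profit: π_M = (466 - Q)q_M - (113q_M + (3/2)q_M²). Setting ∂π_M/∂q_M = 0: 353 - 5q_M - (q_L) = 0.
Larkspur's profit: π_L = (466 - Q)q_L - (208q_L + (3/2)q_L²). Setting ∂π_L/∂q_L = 0: 258 - 5q_L - (q_M) = 0.
So q_M = (353 - q_L)/5 and q_L = (258 - q_M)/5.
Solving the pair: q_M = 1507/24, q_L = 937/24.
Total output Q = 611/6, so price P = 466 - 611/6 = 364.1667.

364.17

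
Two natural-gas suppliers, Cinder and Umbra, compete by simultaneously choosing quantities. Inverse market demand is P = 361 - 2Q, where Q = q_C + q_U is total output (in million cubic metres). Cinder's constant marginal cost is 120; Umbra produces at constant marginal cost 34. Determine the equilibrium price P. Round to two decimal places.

171.67

Cinder's profit: π_C = (361 - 2Q)q_C - (120q_C). Setting ∂π_C/∂q_C = 0: 241 - 4q_C - 2(q_U) = 0.
Umbra's first-order condition: 327 - 4q_U - 2(q_C) = 0.
Rearranging gives the reaction functions q_C = (241 - 2q_U)/4 and q_U = (327 - 2q_C)/4.
Substituting one into the other gives q_C = 155/6 and q_U = 413/6.
Total output Q = 284/3, so price P = 361 - 2·(284/3) = 515/3.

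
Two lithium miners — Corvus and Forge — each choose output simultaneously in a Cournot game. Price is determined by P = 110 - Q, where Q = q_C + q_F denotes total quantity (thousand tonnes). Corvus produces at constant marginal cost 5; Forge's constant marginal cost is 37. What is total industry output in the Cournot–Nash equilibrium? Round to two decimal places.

59.33

Corvus's profit: π_C = (110 - Q)q_C - (5q_C). Setting ∂π_C/∂q_C = 0: 105 - 2q_C - (q_F) = 0.
Forge's profit: π_F = (110 - Q)q_F - (37q_F). Setting ∂π_F/∂q_F = 0: 73 - 2q_F - (q_C) = 0.
So q_C = (105 - q_F)/2 and q_F = (73 - q_C)/2.
Solving the pair: q_C = 137/3, q_F = 41/3.
Total output Q = 137/3 + 41/3 = 178/3.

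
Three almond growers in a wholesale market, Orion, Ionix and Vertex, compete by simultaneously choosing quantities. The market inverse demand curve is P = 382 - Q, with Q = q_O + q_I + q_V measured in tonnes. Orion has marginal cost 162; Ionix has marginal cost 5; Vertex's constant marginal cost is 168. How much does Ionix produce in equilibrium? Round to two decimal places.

Orion's profit: π_O = (382 - Q)q_O - (162q_O). Setting ∂π_O/∂q_O = 0: 220 - 2q_O - (q_I + q_V) = 0.
Ionix's first-order condition: 377 - 2q_I - (q_O + q_V) = 0.
Vertex's first-order condition: 214 - 2q_V - (q_O + q_I) = 0.
Adding the 3 conditions: 811 − 2Q − 2Q = 0, i.e. Q = 811/4.
Back-substituting: q_O = (220 − 811/4) = 69/4, q_I = (377 − 811/4) = 697/4, q_V = (214 − 811/4) = 45/4.

174.25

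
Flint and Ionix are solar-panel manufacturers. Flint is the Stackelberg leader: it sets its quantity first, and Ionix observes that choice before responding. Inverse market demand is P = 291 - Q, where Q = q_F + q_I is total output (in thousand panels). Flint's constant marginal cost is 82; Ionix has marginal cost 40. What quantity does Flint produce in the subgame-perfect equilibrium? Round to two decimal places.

83.50

The follower Ionix best-responds to any q_F: π_I = (291 - Q)q_I - 40q_I.
Follower FOC: 251 - q_F - 2q_I = 0, so q_I(q_F) = (251 - q_F)/2.
Flint substitutes q_I(q_F) into its own profit: π_F = q_F(291 - q_F - (251 - q_F)/2) - 82q_F = (331/2 - (1/2)q_F)q_F - 82q_F.
Leader FOC: 167/2 - q_F = 0, so q_F = 167/2.
Then q_I = (251 - 167/2)/2 = 335/4.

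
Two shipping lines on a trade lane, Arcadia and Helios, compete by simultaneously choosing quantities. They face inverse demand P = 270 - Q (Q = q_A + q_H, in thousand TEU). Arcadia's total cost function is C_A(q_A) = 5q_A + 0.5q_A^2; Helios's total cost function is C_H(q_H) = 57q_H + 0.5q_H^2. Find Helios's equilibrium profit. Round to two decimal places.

Arcadia's profit: π_A = (270 - Q)q_A - (5q_A + (1/2)q_A²). Setting ∂π_A/∂q_A = 0: 265 - 3q_A - (q_H) = 0.
Helios's profit: π_H = (270 - Q)q_H - (57q_H + (1/2)q_H²). Setting ∂π_H/∂q_H = 0: 213 - 3q_H - (q_A) = 0.
Best responses: q_A = (265 - q_H)/3, q_H = (213 - q_A)/3.
Substituting one into the other gives q_A = 291/4 and q_H = 187/4.
Price P = 270 - 239/2 = 301/2.
Helios's profit: (301/2)·(187/4) - 57·(187/4) - (1/2)(187/4)² = 3278.3438.

3278.34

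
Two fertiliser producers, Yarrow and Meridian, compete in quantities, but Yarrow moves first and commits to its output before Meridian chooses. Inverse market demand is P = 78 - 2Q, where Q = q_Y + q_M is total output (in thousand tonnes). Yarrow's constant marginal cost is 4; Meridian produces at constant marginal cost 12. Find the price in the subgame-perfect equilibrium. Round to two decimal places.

Solve by backward induction. Given q_Y, the follower Meridian maximises π_M = (78 - 2q_Y - 2q_M)q_M - 12q_M.
∂π_M/∂q_M = 66 - 2q_Y - 4q_M = 0 gives the reaction function q_M = (66 - 2q_Y)/4.
The leader anticipates this reaction. Substituting into P = 78 - 2Q gives P = 45 - q_Y, so π_Y = (45 - q_Y)q_Y - 4q_Y.
The leader's first-order condition 41 - 2q_Y = 0 yields q_Y = 41/2.
Then q_M = (66 - 2·(41/2))/4 = 25/4.
Total output Q = 107/4, so price P = 78 - 2·(107/4) = 49/2.

24.50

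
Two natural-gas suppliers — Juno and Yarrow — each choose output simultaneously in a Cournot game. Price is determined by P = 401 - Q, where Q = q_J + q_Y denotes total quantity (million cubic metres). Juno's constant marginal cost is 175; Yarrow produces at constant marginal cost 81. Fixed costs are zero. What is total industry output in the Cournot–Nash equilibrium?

182

Juno's profit: π_J = (401 - Q)q_J - (175q_J). Setting ∂π_J/∂q_J = 0: 226 - 2q_J - (q_Y) = 0.
Yarrow's profit: π_Y = (401 - Q)q_Y - (81q_Y). Setting ∂π_Y/∂q_Y = 0: 320 - 2q_Y - (q_J) = 0.
Best responses: q_J = (226 - q_Y)/2, q_Y = (320 - q_J)/2.
Solving the pair: q_J = 44, q_Y = 138.
Total output Q = 44 + 138 = 182.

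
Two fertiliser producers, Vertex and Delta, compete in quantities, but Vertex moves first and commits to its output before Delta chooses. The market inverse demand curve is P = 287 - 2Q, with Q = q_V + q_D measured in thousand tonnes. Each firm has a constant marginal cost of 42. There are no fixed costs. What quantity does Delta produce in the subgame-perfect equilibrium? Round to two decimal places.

The follower Delta best-responds to any q_V: π_D = (287 - 2Q)q_D - 42q_D.
Setting the follower's marginal profit to zero, 245 - 2q_V - 4q_D = 0, i.e. q_D = (245 - 2q_V)/4.
The leader anticipates this reaction. Substituting into P = 287 - 2Q gives P = 329/2 - q_V, so π_V = (329/2 - q_V)q_V - 42q_V.
Leader FOC: 245/2 - 2q_V = 0, so q_V = 245/4.
Then q_D = (245 - 2·(245/4))/4 = 245/8.

30.63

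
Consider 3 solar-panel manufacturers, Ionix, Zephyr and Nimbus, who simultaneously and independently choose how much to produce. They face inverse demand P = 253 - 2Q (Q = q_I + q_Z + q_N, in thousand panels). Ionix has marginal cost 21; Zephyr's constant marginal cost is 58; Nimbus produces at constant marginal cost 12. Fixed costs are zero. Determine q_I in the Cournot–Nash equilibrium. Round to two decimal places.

Ionix's profit: π_I = (253 - 2Q)q_I - (21q_I). Setting ∂π_I/∂q_I = 0: 232 - 4q_I - 2(q_Z + q_N) = 0.
Zephyr's profit: π_Z = (253 - 2Q)q_Z - (58q_Z). Setting ∂π_Z/∂q_Z = 0: 195 - 4q_Z - 2(q_I + q_N) = 0.
Nimbus's profit: π_N = (253 - 2Q)q_N - (12q_N). Setting ∂π_N/∂q_N = 0: 241 - 4q_N - 2(q_I + q_Z) = 0.
Summing all 3 equations gives 668 − 8Q = 0, hence Q = 167/2.
Back-substituting: q_I = (232 − 167)/2 = 65/2, q_Z = (195 − 167)/2 = 14, q_N = (241 − 167)/2 = 37.

32.50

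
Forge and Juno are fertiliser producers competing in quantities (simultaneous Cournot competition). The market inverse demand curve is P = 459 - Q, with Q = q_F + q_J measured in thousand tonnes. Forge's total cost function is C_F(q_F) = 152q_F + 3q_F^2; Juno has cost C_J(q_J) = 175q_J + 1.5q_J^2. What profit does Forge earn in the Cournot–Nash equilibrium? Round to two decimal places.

4115.72

Forge's profit: π_F = (459 - Q)q_F - (152q_F + 3q_F²). Setting ∂π_F/∂q_F = 0: 307 - 8q_F - (q_J) = 0.
Juno's first-order condition: 284 - 5q_J - (q_F) = 0.
So q_F = (307 - q_J)/8 and q_J = (284 - q_F)/5.
Solving the pair: q_F = 417/13, q_J = 655/13.
Price P = 459 - 1072/13 = 376.5385.
Forge's profit: 376.5385·(417/13) - 152·(417/13) - 3(417/13)² = 4115.7160.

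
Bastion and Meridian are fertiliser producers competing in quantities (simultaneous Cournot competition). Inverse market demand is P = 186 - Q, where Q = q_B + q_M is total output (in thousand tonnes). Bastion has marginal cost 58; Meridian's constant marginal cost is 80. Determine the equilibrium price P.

Bastion's profit: π_B = (186 - Q)q_B - (58q_B). Setting ∂π_B/∂q_B = 0: 128 - 2q_B - (q_M) = 0.
Meridian's first-order condition: 106 - 2q_M - (q_B) = 0.
So q_B = (128 - q_M)/2 and q_M = (106 - q_B)/2.
Solving the pair: q_B = 50, q_M = 28.
Total output Q = 78, so price P = 186 - 78 = 108.

108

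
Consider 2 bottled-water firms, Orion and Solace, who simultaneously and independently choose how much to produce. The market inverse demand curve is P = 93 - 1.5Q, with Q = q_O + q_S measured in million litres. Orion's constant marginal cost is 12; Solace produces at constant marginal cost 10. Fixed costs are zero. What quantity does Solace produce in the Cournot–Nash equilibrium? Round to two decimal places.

18.89

Orion's profit: π_O = (93 - 1.5Q)q_O - (12q_O). Setting ∂π_O/∂q_O = 0: 81 - 3q_O - (3/2)(q_S) = 0.
Solace's profit: π_S = (93 - 1.5Q)q_S - (10q_S). Setting ∂π_S/∂q_S = 0: 83 - 3q_S - (3/2)(q_O) = 0.
So q_O = (81 - (3/2)q_S)/3 and q_S = (83 - (3/2)q_O)/3.
Substituting one into the other gives q_O = 158/9 and q_S = 170/9.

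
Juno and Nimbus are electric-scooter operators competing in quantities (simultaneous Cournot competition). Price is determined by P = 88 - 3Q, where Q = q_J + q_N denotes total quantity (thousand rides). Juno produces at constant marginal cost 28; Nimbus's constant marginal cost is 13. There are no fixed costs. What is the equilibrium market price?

Juno's profit: π_J = (88 - 3Q)q_J - (28q_J). Setting ∂π_J/∂q_J = 0: 60 - 6q_J - 3(q_N) = 0.
Nimbus's first-order condition: 75 - 6q_N - 3(q_J) = 0.
So q_J = (60 - 3q_N)/6 and q_N = (75 - 3q_J)/6.
Solving the pair: q_J = 5, q_N = 10.
Total output Q = 15, so price P = 88 - 3·15 = 43.

43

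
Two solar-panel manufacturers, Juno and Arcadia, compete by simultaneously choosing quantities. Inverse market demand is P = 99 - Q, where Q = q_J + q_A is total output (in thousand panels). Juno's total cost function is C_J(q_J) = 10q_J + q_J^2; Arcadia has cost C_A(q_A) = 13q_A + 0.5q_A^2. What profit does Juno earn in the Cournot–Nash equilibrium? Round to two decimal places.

541.50

Juno's profit: π_J = (99 - Q)q_J - (10q_J + q_J²). Setting ∂π_J/∂q_J = 0: 89 - 4q_J - (q_A) = 0.
Arcadia's first-order condition: 86 - 3q_A - (q_J) = 0.
Best responses: q_J = (89 - q_A)/4, q_A = (86 - q_J)/3.
Solving the pair: q_J = 181/11, q_A = 255/11.
Price P = 99 - 436/11 = 653/11.
Juno's profit: (653/11)·(181/11) - 10·(181/11) - (181/11)² = 541.5041.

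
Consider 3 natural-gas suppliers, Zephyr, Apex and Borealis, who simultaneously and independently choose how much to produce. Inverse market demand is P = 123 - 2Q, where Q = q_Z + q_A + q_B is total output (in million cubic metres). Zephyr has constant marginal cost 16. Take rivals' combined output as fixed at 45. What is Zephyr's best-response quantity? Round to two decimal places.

With rivals' combined output fixed at 45, Zephyr's profit is π_Z = (123 - 2·45 - 2q_Z)q_Z - (16q_Z) = (33 - 2q_Z)q_Z - (16q_Z).
∂π_Z/∂q_Z = 17 - 4q_Z = 0, so q_Z = 17/4.

4.25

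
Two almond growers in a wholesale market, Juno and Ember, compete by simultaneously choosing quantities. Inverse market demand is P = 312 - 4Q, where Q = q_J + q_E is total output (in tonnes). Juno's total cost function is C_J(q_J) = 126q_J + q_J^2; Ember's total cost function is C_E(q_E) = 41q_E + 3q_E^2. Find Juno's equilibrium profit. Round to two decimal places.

751.30

Juno's profit: π_J = (312 - 4Q)q_J - (126q_J + q_J²). Setting ∂π_J/∂q_J = 0: 186 - 10q_J - 4(q_E) = 0.
Ember's first-order condition: 271 - 14q_E - 4(q_J) = 0.
So q_J = (186 - 4q_E)/10 and q_E = (271 - 4q_J)/14.
Solving the pair: q_J = 380/31, q_E = 983/62.
Price P = 312 - 4·(1743/62) = 199.5484.
Juno's profit: 199.5484·(380/31) - 126·(380/31) - (380/31)² = 751.3007.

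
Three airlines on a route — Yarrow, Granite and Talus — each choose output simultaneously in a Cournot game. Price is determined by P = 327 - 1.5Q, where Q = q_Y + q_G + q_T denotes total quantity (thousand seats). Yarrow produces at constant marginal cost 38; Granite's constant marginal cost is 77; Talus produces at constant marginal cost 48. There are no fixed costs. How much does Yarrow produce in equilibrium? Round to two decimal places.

Yarrow's profit: π_Y = (327 - 1.5Q)q_Y - (38q_Y). Setting ∂π_Y/∂q_Y = 0: 289 - 3q_Y - (3/2)(q_G + q_T) = 0.
Granite's first-order condition: 250 - 3q_G - (3/2)(q_Y + q_T) = 0.
Talus's profit: π_T = (327 - 1.5Q)q_T - (48q_T). Setting ∂π_T/∂q_T = 0: 279 - 3q_T - (3/2)(q_Y + q_G) = 0.
Adding the 3 first-order conditions: 818 − 6Q = 0, so Q = 409/3.
Back-substituting: q_Y = (289 − 409/2)/(3/2) = 169/3, q_G = (250 − 409/2)/(3/2) = 91/3, q_T = (279 − 409/2)/(3/2) = 149/3.

56.33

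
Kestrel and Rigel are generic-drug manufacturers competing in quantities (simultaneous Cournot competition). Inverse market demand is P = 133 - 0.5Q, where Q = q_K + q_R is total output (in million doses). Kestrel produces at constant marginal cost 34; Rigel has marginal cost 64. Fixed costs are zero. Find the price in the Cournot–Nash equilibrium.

77

Kestrel's profit: π_K = (133 - 0.5Q)q_K - (34q_K). Setting ∂π_K/∂q_K = 0: 99 - q_K - (1/2)(q_R) = 0.
Rigel's first-order condition: 69 - q_R - (1/2)(q_K) = 0.
So q_K = (99 - (1/2)q_R) and q_R = (69 - (1/2)q_K).
Solving the pair: q_K = 86, q_R = 26.
Total output Q = 112, so price P = 133 - (1/2)·112 = 77.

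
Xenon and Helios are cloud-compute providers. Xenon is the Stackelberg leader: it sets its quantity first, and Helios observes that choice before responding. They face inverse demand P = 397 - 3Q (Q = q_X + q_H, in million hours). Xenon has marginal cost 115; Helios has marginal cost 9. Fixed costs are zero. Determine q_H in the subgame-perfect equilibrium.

50

The follower Helios best-responds to any q_X: π_H = (397 - 3Q)q_H - 9q_H.
Follower FOC: 388 - 3q_X - 6q_H = 0, so q_H(q_X) = (388 - 3q_X)/6.
Xenon substitutes q_H(q_X) into its own profit: π_X = q_X(397 - 3q_X - (388 - 3q_X)/2) - 115q_X = (203 - (3/2)q_X)q_X - 115q_X.
Maximising: ∂π_X/∂q_X = 88 - 3q_X = 0, giving q_X = 88/3.
Then q_H = (388 - 3·(88/3))/6 = 50.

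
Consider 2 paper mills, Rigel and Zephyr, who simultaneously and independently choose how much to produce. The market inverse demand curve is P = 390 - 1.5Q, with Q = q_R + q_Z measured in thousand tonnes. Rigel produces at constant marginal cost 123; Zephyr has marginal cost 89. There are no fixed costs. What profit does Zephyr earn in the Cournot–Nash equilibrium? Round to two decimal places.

8312.96

Rigel's profit: π_R = (390 - 1.5Q)q_R - (123q_R). Setting ∂π_R/∂q_R = 0: 267 - 3q_R - (3/2)(q_Z) = 0.
Zephyr's profit: π_Z = (390 - 1.5Q)q_Z - (89q_Z). Setting ∂π_Z/∂q_Z = 0: 301 - 3q_Z - (3/2)(q_R) = 0.
Rearranging gives the reaction functions q_R = (267 - (3/2)q_Z)/3 and q_Z = (301 - (3/2)q_R)/3.
Solving the pair: q_R = 466/9, q_Z = 670/9.
Price P = 390 - (3/2)·(1136/9) = 602/3.
Zephyr's profit: (602/3 - 89)·(670/9) = 8312.9630.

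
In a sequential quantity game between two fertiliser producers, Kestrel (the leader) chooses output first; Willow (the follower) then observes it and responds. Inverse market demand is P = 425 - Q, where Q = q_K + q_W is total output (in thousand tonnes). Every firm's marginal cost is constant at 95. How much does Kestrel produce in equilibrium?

165

Solve by backward induction. Given q_K, the follower Willow maximises π_W = (425 - q_K - q_W)q_W - 95q_W.
Setting the follower's marginal profit to zero, 330 - q_K - 2q_W = 0, i.e. q_W = (330 - q_K)/2.
The leader anticipates this reaction. Substituting into P = 425 - Q gives P = 260 - (1/2)q_K, so π_K = (260 - (1/2)q_K)q_K - 95q_K.
Maximising: ∂π_K/∂q_K = 165 - q_K = 0, giving q_K = 165.
Then q_W = (330 - 165)/2 = 165/2.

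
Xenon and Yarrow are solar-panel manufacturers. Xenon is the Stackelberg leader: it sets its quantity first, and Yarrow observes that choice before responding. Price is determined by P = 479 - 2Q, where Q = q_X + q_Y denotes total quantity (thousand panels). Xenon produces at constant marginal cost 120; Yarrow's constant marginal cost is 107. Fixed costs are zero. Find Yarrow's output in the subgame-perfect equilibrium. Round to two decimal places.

49.75

The follower Yarrow best-responds to any q_X: π_Y = (479 - 2Q)q_Y - 107q_Y.
Follower FOC: 372 - 2q_X - 4q_Y = 0, so q_Y(q_X) = (372 - 2q_X)/4.
Xenon substitutes q_Y(q_X) into its own profit: π_X = q_X(479 - 2q_X - (372 - 2q_X)/2) - 120q_X = (293 - q_X)q_X - 120q_X.
Maximising: ∂π_X/∂q_X = 173 - 2q_X = 0, giving q_X = 173/2.
Then q_Y = (372 - 2·(173/2))/4 = 199/4.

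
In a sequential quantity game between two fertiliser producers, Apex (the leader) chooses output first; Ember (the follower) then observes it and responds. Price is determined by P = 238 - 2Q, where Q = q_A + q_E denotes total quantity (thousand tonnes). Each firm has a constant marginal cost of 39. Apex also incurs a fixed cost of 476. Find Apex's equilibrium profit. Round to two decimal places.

The follower Ember best-responds to any q_A: π_E = (238 - 2Q)q_E - 39q_E.
Setting the follower's marginal profit to zero, 199 - 2q_A - 4q_E = 0, i.e. q_E = (199 - 2q_A)/4.
The leader anticipates this reaction. Substituting into P = 238 - 2Q gives P = 277/2 - q_A, so π_A = (277/2 - q_A)q_A - 39q_A.
Leader FOC: 199/2 - 2q_A = 0, so q_A = 199/4.
Then q_E = (199 - 2·(199/4))/4 = 199/8.
Price P = 238 - 2·(597/8) = 355/4.
Apex's profit: (355/4 - 39)·(199/4) - 476 = 1999.0625.

1999.06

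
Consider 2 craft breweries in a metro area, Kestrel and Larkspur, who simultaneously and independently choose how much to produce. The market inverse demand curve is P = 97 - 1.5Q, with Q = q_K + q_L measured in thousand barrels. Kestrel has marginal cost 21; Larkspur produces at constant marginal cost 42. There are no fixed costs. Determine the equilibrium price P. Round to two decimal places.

Kestrel's profit: π_K = (97 - 1.5Q)q_K - (21q_K). Setting ∂π_K/∂q_K = 0: 76 - 3q_K - (3/2)(q_L) = 0.
Larkspur's first-order condition: 55 - 3q_L - (3/2)(q_K) = 0.
Best responses: q_K = (76 - (3/2)q_L)/3, q_L = (55 - (3/2)q_K)/3.
Solving the pair: q_K = 194/9, q_L = 68/9.
Total output Q = 262/9, so price P = 97 - (3/2)·(262/9) = 160/3.

53.33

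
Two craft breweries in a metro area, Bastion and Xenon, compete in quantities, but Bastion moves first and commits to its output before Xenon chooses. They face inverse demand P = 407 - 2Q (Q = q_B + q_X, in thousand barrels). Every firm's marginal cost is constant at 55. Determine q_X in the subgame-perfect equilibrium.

The follower Xenon best-responds to any q_B: π_X = (407 - 2Q)q_X - 55q_X.
∂π_X/∂q_X = 352 - 2q_B - 4q_X = 0 gives the reaction function q_X = (352 - 2q_B)/4.
The leader anticipates this reaction. Substituting into P = 407 - 2Q gives P = 231 - q_B, so π_B = (231 - q_B)q_B - 55q_B.
The leader's first-order condition 176 - 2q_B = 0 yields q_B = 88.
Then q_X = (352 - 2·88)/4 = 44.

44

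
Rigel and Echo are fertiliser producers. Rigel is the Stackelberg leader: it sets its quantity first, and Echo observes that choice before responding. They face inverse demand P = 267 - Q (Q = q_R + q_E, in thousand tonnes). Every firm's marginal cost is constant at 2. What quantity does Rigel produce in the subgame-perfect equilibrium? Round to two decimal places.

Solve by backward induction. Given q_R, the follower Echo maximises π_E = (267 - q_R - q_E)q_E - 2q_E.
∂π_E/∂q_E = 265 - q_R - 2q_E = 0 gives the reaction function q_E = (265 - q_R)/2.
Rigel substitutes q_E(q_R) into its own profit: π_R = q_R(267 - q_R - (265 - q_R)/2) - 2q_R = (269/2 - (1/2)q_R)q_R - 2q_R.
Leader FOC: 265/2 - q_R = 0, so q_R = 265/2.
Then q_E = (265 - 265/2)/2 = 265/4.

132.50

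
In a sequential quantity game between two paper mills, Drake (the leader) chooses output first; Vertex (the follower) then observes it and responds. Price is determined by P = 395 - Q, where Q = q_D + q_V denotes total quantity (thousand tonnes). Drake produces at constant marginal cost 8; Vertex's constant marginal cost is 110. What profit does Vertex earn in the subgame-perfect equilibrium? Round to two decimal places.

410.06

The follower Vertex best-responds to any q_D: π_V = (395 - Q)q_V - 110q_V.
Setting the follower's marginal profit to zero, 285 - q_D - 2q_V = 0, i.e. q_V = (285 - q_D)/2.
The leader anticipates this reaction. Substituting into P = 395 - Q gives P = 505/2 - (1/2)q_D, so π_D = (505/2 - (1/2)q_D)q_D - 8q_D.
Maximising: ∂π_D/∂q_D = 489/2 - q_D = 0, giving q_D = 489/2.
Then q_V = (285 - 489/2)/2 = 81/4.
Price P = 395 - 1059/4 = 521/4.
Vertex's profit: (521/4 - 110)·(81/4) = 410.0625.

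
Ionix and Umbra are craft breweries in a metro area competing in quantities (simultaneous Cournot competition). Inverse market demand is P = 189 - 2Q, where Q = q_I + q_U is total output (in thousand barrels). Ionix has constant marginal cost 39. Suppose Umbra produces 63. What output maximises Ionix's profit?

With the rival's output fixed at 63, Ionix's profit is π_I = (189 - 2·63 - 2q_I)q_I - (39q_I) = (63 - 2q_I)q_I - (39q_I).
∂π_I/∂q_I = 24 - 4q_I = 0, so q_I = 6.

6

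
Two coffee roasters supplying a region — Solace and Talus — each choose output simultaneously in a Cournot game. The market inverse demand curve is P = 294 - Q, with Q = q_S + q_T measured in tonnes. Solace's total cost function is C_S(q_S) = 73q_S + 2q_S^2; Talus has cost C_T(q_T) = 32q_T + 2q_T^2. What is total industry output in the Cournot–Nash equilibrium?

Solace's profit: π_S = (294 - Q)q_S - (73q_S + 2q_S²). Setting ∂π_S/∂q_S = 0: 221 - 6q_S - (q_T) = 0.
Talus's first-order condition: 262 - 6q_T - (q_S) = 0.
Rearranging gives the reaction functions q_S = (221 - q_T)/6 and q_T = (262 - q_S)/6.
Solving the pair: q_S = 152/5, q_T = 193/5.
Total output Q = 152/5 + 193/5 = 69.

69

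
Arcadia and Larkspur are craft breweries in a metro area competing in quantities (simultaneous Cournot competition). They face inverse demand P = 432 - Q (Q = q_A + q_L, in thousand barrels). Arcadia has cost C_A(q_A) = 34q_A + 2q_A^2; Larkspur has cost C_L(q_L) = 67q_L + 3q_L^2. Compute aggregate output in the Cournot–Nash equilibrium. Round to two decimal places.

98.11

Arcadia's profit: π_A = (432 - Q)q_A - (34q_A + 2q_A²). Setting ∂π_A/∂q_A = 0: 398 - 6q_A - (q_L) = 0.
Larkspur's profit: π_L = (432 - Q)q_L - (67q_L + 3q_L²). Setting ∂π_L/∂q_L = 0: 365 - 8q_L - (q_A) = 0.
Rearranging gives the reaction functions q_A = (398 - q_L)/6 and q_L = (365 - q_A)/8.
Substituting one into the other gives q_A = 59.9787 and q_L = 1792/47.
Total output Q = 59.9787 + 1792/47 = 98.1064.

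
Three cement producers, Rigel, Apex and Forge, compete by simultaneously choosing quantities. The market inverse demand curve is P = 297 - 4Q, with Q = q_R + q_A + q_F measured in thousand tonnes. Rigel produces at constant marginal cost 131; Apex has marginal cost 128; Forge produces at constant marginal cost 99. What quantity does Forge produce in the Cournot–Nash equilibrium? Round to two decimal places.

16.19

Rigel's profit: π_R = (297 - 4Q)q_R - (131q_R). Setting ∂π_R/∂q_R = 0: 166 - 8q_R - 4(q_A + q_F) = 0.
Apex's profit: π_A = (297 - 4Q)q_A - (128q_A). Setting ∂π_A/∂q_A = 0: 169 - 8q_A - 4(q_R + q_F) = 0.
Forge's first-order condition: 198 - 8q_F - 4(q_R + q_A) = 0.
Adding the 3 conditions: 533 − 8Q − 8Q = 0, i.e. Q = 533/16.
Back-substituting: q_R = (166 − 533/4)/4 = 131/16, q_A = (169 − 533/4)/4 = 143/16, q_F = (198 − 533/4)/4 = 259/16.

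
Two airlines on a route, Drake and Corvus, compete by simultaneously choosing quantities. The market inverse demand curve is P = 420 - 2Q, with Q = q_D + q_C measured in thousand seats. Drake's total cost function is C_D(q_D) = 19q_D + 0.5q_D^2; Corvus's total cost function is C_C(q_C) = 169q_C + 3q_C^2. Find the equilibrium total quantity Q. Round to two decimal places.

Drake's profit: π_D = (420 - 2Q)q_D - (19q_D + (1/2)q_D²). Setting ∂π_D/∂q_D = 0: 401 - 5q_D - 2(q_C) = 0.
Corvus's first-order condition: 251 - 10q_C - 2(q_D) = 0.
Best responses: q_D = (401 - 2q_C)/5, q_C = (251 - 2q_D)/10.
Substituting one into the other gives q_D = 1754/23 and q_C = 453/46.
Total output Q = 1754/23 + 453/46 = 86.1087.

86.11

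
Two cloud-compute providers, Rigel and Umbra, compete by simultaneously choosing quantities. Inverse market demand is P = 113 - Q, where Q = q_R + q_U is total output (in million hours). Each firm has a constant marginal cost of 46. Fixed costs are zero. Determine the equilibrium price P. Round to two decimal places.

68.33

A representative firm's profit is π_i = q_i(113 - Q) - 46q_i.
Setting ∂π_i/∂q_i = 0 with rivals' quantities fixed: 67 - 2q_i - q_j = 0.
With identical firms every q_j equals q_i, so q_j = q_i and 67 = 3q_i, giving q_i = 67/3.
Total output Q = 134/3, so price P = 113 - 134/3 = 205/3.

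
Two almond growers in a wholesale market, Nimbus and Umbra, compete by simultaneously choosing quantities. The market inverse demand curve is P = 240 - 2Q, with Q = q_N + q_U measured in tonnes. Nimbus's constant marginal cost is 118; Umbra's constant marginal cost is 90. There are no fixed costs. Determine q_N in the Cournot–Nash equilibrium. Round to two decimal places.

Nimbus's profit: π_N = (240 - 2Q)q_N - (118q_N). Setting ∂π_N/∂q_N = 0: 122 - 4q_N - 2(q_U) = 0.
Umbra's first-order condition: 150 - 4q_U - 2(q_N) = 0.
Best responses: q_N = (122 - 2q_U)/4, q_U = (150 - 2q_N)/4.
Substituting one into the other gives q_N = 47/3 and q_U = 89/3.

15.67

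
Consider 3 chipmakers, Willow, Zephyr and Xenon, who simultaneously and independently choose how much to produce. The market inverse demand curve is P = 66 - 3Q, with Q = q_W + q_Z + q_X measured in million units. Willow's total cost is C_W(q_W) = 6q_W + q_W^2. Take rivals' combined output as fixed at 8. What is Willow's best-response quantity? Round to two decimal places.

With rivals' combined output fixed at 8, Willow's profit is π_W = (66 - 3·8 - 3q_W)q_W - (6q_W + q_W²) = (42 - 3q_W)q_W - (6q_W + q_W²).
∂π_W/∂q_W = 36 - 8q_W = 0, so q_W = 9/2.

4.50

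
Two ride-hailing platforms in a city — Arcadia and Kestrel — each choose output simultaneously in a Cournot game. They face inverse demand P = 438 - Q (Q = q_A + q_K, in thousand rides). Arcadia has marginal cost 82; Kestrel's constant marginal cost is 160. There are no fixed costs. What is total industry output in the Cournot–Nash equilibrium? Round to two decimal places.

Arcadia's profit: π_A = (438 - Q)q_A - (82q_A). Setting ∂π_A/∂q_A = 0: 356 - 2q_A - (q_K) = 0.
Kestrel's profit: π_K = (438 - Q)q_K - (160q_K). Setting ∂π_K/∂q_K = 0: 278 - 2q_K - (q_A) = 0.
Rearranging gives the reaction functions q_A = (356 - q_K)/2 and q_K = (278 - q_A)/2.
Substituting one into the other gives q_A = 434/3 and q_K = 200/3.
Total output Q = 434/3 + 200/3 = 634/3.

211.33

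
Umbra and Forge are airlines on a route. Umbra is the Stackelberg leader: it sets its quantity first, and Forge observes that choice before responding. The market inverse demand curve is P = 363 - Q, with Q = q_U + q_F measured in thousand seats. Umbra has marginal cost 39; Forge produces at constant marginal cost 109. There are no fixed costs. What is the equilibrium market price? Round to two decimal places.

137.50

Solve by backward induction. Given q_U, the follower Forge maximises π_F = (363 - q_U - q_F)q_F - 109q_F.
Follower FOC: 254 - q_U - 2q_F = 0, so q_F(q_U) = (254 - q_U)/2.
Umbra substitutes q_F(q_U) into its own profit: π_U = q_U(363 - q_U - (254 - q_U)/2) - 39q_U = (236 - (1/2)q_U)q_U - 39q_U.
Maximising: ∂π_U/∂q_U = 197 - q_U = 0, giving q_U = 197.
Then q_F = (254 - 197)/2 = 57/2.
Total output Q = 451/2, so price P = 363 - 451/2 = 275/2.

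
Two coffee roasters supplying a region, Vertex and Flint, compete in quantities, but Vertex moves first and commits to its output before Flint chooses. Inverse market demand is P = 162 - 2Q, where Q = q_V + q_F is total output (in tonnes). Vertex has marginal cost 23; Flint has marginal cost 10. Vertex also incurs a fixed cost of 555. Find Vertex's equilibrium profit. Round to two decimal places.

437.25

The follower Flint best-responds to any q_V: π_F = (162 - 2Q)q_F - 10q_F.
Setting the follower's marginal profit to zero, 152 - 2q_V - 4q_F = 0, i.e. q_F = (152 - 2q_V)/4.
The leader anticipates this reaction. Substituting into P = 162 - 2Q gives P = 86 - q_V, so π_V = (86 - q_V)q_V - 23q_V.
Maximising: ∂π_V/∂q_V = 63 - 2q_V = 0, giving q_V = 63/2.
Then q_F = (152 - 2·(63/2))/4 = 89/4.
Price P = 162 - 2·(215/4) = 109/2.
Vertex's profit: (109/2 - 23)·(63/2) - 555 = 1749/4.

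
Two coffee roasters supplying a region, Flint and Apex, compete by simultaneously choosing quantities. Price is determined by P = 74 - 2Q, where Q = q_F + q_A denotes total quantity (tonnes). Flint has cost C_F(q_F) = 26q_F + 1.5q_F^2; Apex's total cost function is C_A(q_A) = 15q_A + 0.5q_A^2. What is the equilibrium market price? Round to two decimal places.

45.68

Flint's profit: π_F = (74 - 2Q)q_F - (26q_F + (3/2)q_F²). Setting ∂π_F/∂q_F = 0: 48 - 7q_F - 2(q_A) = 0.
Apex's profit: π_A = (74 - 2Q)q_A - (15q_A + (1/2)q_A²). Setting ∂π_A/∂q_A = 0: 59 - 5q_A - 2(q_F) = 0.
Best responses: q_F = (48 - 2q_A)/7, q_A = (59 - 2q_F)/5.
Solving the pair: q_F = 122/31, q_A = 317/31.
Total output Q = 439/31, so price P = 74 - 2·(439/31) = 1416/31.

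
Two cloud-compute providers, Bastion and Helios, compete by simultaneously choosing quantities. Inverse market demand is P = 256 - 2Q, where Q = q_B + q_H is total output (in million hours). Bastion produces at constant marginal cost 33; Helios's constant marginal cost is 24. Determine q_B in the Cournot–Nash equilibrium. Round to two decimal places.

Bastion's profit: π_B = (256 - 2Q)q_B - (33q_B). Setting ∂π_B/∂q_B = 0: 223 - 4q_B - 2(q_H) = 0.
Helios's profit: π_H = (256 - 2Q)q_H - (24q_H). Setting ∂π_H/∂q_H = 0: 232 - 4q_H - 2(q_B) = 0.
So q_B = (223 - 2q_H)/4 and q_H = (232 - 2q_B)/4.
Solving the pair: q_B = 107/3, q_H = 241/6.

35.67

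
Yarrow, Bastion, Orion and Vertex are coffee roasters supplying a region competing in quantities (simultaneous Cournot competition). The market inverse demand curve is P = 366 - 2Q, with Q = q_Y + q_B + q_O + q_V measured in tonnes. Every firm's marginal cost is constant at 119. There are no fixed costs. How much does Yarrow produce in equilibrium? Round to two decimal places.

A representative firm's profit is π_i = q_i(366 - 2Q) - 119q_i.
Setting ∂π_i/∂q_i = 0 with rivals' quantities fixed: 247 - 4q_i - 2·Σ_{j≠i} q_j = 0.
By symmetry each firm produces the same amount; substituting Σ_{j≠i} q_j = 3q_i yields q_i = 247/10.

24.70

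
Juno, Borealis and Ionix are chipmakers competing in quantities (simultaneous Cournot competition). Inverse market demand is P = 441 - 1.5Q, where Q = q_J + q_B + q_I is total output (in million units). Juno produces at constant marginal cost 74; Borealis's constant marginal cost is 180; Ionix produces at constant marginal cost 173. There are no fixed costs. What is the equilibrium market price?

Juno's profit: π_J = (441 - 1.5Q)q_J - (74q_J). Setting ∂π_J/∂q_J = 0: 367 - 3q_J - (3/2)(q_B + q_I) = 0.
Borealis's profit: π_B = (441 - 1.5Q)q_B - (180q_B). Setting ∂π_B/∂q_B = 0: 261 - 3q_B - (3/2)(q_J + q_I) = 0.
Ionix's profit: π_I = (441 - 1.5Q)q_I - (173q_I). Setting ∂π_I/∂q_I = 0: 268 - 3q_I - (3/2)(q_J + q_B) = 0.
Adding the 3 conditions: 896 − 3Q − 3Q = 0, i.e. Q = 448/3.
Back-substituting: q_J = (367 − 224)/(3/2) = 286/3, q_B = (261 − 224)/(3/2) = 74/3, q_I = (268 − 224)/(3/2) = 88/3.
Total output Q = 448/3, so price P = 441 - (3/2)·(448/3) = 217.

217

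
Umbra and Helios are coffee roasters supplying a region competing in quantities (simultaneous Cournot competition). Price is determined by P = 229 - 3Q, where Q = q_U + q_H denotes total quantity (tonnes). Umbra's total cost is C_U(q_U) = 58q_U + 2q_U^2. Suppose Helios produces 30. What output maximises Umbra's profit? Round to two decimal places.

With the rival's output fixed at 30, Umbra's profit is π_U = (229 - 3·30 - 3q_U)q_U - (58q_U + 2q_U²) = (139 - 3q_U)q_U - (58q_U + 2q_U²).
∂π_U/∂q_U = 81 - 10q_U = 0, so q_U = 81/10.

8.10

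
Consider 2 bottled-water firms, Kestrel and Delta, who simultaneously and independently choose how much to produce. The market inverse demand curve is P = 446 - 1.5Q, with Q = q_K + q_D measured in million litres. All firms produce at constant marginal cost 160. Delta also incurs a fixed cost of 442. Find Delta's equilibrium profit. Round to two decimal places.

Each firm earns π_i = (446 - 1.5Q)q_i - 160q_i.
Setting ∂π_i/∂q_i = 0 with rivals' quantities fixed: 286 - 3q_i - (3/2)q_j = 0.
By symmetry each firm produces the same amount; substituting q_j = q_i yields q_i = 286/(9/2) = 572/9.
Price P = 446 - (3/2)·(1144/9) = 766/3.
Delta's profit: (766/3 - 160)·(572/9) - 442 = 5616.9630.

5616.96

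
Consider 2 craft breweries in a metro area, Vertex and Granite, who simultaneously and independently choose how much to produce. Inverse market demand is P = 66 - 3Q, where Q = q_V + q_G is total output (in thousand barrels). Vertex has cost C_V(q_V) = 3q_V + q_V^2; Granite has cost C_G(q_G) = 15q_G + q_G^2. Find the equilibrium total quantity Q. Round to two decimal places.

10.36

Vertex's profit: π_V = (66 - 3Q)q_V - (3q_V + q_V²). Setting ∂π_V/∂q_V = 0: 63 - 8q_V - 3(q_G) = 0.
Granite's first-order condition: 51 - 8q_G - 3(q_V) = 0.
Best responses: q_V = (63 - 3q_G)/8, q_G = (51 - 3q_V)/8.
Substituting one into the other gives q_V = 351/55 and q_G = 219/55.
Total output Q = 351/55 + 219/55 = 114/11.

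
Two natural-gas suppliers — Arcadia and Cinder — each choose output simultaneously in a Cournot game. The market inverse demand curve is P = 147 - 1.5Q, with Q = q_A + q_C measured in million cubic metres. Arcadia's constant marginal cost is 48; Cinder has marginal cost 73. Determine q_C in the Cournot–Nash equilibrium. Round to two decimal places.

10.89

Arcadia's profit: π_A = (147 - 1.5Q)q_A - (48q_A). Setting ∂π_A/∂q_A = 0: 99 - 3q_A - (3/2)(q_C) = 0.
Cinder's first-order condition: 74 - 3q_C - (3/2)(q_A) = 0.
Best responses: q_A = (99 - (3/2)q_C)/3, q_C = (74 - (3/2)q_A)/3.
Solving the pair: q_A = 248/9, q_C = 98/9.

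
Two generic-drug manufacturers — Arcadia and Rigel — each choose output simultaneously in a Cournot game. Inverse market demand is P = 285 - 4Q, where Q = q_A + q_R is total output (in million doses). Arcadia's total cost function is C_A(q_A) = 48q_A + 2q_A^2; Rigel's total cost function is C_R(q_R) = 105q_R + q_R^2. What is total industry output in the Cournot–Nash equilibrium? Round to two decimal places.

Arcadia's profit: π_A = (285 - 4Q)q_A - (48q_A + 2q_A²). Setting ∂π_A/∂q_A = 0: 237 - 12q_A - 4(q_R) = 0.
Rigel's first-order condition: 180 - 10q_R - 4(q_A) = 0.
Best responses: q_A = (237 - 4q_R)/12, q_R = (180 - 4q_A)/10.
Solving the pair: q_A = 825/52, q_R = 303/26.
Total output Q = 825/52 + 303/26 = 1431/52.

27.52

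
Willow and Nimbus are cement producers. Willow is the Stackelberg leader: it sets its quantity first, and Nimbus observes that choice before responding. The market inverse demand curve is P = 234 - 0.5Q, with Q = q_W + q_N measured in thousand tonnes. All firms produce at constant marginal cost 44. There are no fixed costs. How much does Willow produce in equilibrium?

190

Solve by backward induction. Given q_W, the follower Nimbus maximises π_N = (234 - (1/2)q_W - (1/2)q_N)q_N - 44q_N.
Follower FOC: 190 - (1/2)q_W - q_N = 0, so q_N(q_W) = (190 - (1/2)q_W).
Willow substitutes q_N(q_W) into its own profit: π_W = q_W(234 - (1/2)q_W - (190 - (1/2)q_W)/2) - 44q_W = (139 - (1/4)q_W)q_W - 44q_W.
Maximising: ∂π_W/∂q_W = 95 - (1/2)q_W = 0, giving q_W = 190.
Then q_N = (190 - (1/2)·190) = 95.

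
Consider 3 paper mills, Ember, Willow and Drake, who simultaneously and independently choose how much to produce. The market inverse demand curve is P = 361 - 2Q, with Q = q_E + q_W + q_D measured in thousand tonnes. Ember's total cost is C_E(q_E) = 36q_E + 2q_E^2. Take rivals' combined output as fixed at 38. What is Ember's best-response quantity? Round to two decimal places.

With rivals' combined output fixed at 38, Ember's profit is π_E = (361 - 2·38 - 2q_E)q_E - (36q_E + 2q_E²) = (285 - 2q_E)q_E - (36q_E + 2q_E²).
∂π_E/∂q_E = 249 - 8q_E = 0, so q_E = 249/8.

31.13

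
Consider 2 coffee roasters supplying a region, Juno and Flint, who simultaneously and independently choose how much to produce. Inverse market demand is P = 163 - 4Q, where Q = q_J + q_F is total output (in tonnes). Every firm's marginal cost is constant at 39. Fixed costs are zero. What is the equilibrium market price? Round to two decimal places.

A representative firm's profit is π_i = q_i(163 - 4Q) - 39q_i.
Setting ∂π_i/∂q_i = 0 with rivals' quantities fixed: 124 - 8q_i - 4q_j = 0.
With identical firms every q_j equals q_i, so q_j = q_i and 124 = 12q_i, giving q_i = 31/3.
Total output Q = 62/3, so price P = 163 - 4·(62/3) = 241/3.

80.33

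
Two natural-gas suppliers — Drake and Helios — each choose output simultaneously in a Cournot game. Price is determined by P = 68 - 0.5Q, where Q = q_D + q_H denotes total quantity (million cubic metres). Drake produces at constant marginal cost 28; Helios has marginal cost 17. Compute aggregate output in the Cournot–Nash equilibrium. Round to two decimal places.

Drake's profit: π_D = (68 - 0.5Q)q_D - (28q_D). Setting ∂π_D/∂q_D = 0: 40 - q_D - (1/2)(q_H) = 0.
Helios's first-order condition: 51 - q_H - (1/2)(q_D) = 0.
So q_D = (40 - (1/2)q_H) and q_H = (51 - (1/2)q_D).
Substituting one into the other gives q_D = 58/3 and q_H = 124/3.
Total output Q = 58/3 + 124/3 = 182/3.

60.67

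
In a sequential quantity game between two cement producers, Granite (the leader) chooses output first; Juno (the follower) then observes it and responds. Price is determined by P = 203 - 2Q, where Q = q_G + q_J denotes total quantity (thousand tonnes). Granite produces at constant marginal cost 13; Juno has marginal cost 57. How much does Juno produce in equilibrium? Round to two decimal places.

7.25

Solve by backward induction. Given q_G, the follower Juno maximises π_J = (203 - 2q_G - 2q_J)q_J - 57q_J.
∂π_J/∂q_J = 146 - 2q_G - 4q_J = 0 gives the reaction function q_J = (146 - 2q_G)/4.
The leader anticipates this reaction. Substituting into P = 203 - 2Q gives P = 130 - q_G, so π_G = (130 - q_G)q_G - 13q_G.
The leader's first-order condition 117 - 2q_G = 0 yields q_G = 117/2.
Then q_J = (146 - 2·(117/2))/4 = 29/4.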